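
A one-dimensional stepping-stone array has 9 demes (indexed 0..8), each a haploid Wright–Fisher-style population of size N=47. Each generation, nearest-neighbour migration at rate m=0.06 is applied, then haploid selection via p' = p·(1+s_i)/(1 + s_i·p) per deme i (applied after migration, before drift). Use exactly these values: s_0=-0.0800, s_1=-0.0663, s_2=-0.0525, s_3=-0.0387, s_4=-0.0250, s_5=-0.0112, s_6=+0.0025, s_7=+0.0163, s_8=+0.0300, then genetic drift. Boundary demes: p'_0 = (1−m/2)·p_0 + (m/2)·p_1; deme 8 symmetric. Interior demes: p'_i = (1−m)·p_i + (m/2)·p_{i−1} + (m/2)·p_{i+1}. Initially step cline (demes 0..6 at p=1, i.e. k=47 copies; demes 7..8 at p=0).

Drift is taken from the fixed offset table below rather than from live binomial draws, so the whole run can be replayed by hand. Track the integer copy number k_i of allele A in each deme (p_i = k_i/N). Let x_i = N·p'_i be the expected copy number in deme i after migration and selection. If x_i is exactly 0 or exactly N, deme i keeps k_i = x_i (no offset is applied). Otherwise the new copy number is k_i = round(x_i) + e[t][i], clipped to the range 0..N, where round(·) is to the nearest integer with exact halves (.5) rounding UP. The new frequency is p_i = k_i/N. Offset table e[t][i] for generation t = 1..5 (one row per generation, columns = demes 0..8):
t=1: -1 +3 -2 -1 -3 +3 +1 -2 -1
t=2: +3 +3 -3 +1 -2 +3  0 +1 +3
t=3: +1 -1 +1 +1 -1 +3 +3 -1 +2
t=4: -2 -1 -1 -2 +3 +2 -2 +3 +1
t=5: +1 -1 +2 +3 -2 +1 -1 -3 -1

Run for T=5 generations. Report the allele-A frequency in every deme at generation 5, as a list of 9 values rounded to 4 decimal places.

t=0: k=[47 47 47 47 47 47 47 0 0]
t=1: x=[47.0000 47.0000 47.0000 47.0000 47.0000 47.0000 45.5934 1.4323 0.0000] k=[47 47 47 47 47 47 47 0 0]
t=2: x=[47.0000 47.0000 47.0000 47.0000 47.0000 47.0000 45.5934 1.4323 0.0000] k=[47 47 47 47 47 47 46 2 0]
t=3: x=[47.0000 47.0000 47.0000 47.0000 47.0000 46.9697 44.7154 3.3094 0.0618] k=[47 47 47 47 47 47 47 2 2]
t=4: x=[47.0000 47.0000 47.0000 47.0000 47.0000 47.0000 45.6533 3.4007 2.0574] k=[47 47 47 47 47 47 44 6 3]
t=5: x=[47.0000 47.0000 47.0000 47.0000 47.0000 46.9090 42.9592 7.1474 3.1764] k=[47 47 47 47 47 47 42 4 2]

[1.0000, 1.0000, 1.0000, 1.0000, 1.0000, 1.0000, 0.8936, 0.0851, 0.0426]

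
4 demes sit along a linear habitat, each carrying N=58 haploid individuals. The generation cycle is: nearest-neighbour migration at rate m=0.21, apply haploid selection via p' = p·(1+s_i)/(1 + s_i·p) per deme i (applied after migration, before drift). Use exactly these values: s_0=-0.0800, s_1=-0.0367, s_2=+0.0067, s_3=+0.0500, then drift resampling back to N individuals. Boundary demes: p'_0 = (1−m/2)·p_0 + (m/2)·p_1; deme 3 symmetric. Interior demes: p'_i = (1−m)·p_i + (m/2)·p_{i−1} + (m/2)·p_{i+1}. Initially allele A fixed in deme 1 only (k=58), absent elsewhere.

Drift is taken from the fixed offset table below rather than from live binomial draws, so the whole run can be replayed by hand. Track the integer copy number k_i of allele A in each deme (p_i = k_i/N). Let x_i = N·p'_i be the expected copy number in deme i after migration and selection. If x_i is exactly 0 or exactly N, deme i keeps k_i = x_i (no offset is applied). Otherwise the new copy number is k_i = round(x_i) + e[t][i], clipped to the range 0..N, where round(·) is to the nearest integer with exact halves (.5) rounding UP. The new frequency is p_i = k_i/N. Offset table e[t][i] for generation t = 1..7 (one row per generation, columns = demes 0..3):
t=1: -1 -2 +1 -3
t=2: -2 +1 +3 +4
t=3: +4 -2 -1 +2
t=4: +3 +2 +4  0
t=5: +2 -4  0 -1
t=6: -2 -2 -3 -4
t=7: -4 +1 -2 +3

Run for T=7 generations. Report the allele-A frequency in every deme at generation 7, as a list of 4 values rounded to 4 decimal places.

t=0: k=[0 58 0 0]
t=1: x=[5.6503 45.4563 6.1265 0.0000] k=[5 43 7 0]
t=2: x=[8.3746 34.7108 10.1006 0.7713] k=[6 36 13 5]
t=3: x=[8.5256 29.8937 14.6480 6.1013] k=[13 28 14 8]
t=4: x=[13.6841 24.4248 14.9139 8.9946] k=[17 26 19 9]
t=5: x=[16.9284 23.7936 18.7697 10.4619] k=[19 20 19 9]
t=6: x=[18.0523 19.3055 18.1381 10.4619] k=[16 17 15 6]
t=7: x=[15.1532 16.2442 14.3370 7.2489] k=[11 17 12 10]

[0.1897, 0.2931, 0.2069, 0.1724]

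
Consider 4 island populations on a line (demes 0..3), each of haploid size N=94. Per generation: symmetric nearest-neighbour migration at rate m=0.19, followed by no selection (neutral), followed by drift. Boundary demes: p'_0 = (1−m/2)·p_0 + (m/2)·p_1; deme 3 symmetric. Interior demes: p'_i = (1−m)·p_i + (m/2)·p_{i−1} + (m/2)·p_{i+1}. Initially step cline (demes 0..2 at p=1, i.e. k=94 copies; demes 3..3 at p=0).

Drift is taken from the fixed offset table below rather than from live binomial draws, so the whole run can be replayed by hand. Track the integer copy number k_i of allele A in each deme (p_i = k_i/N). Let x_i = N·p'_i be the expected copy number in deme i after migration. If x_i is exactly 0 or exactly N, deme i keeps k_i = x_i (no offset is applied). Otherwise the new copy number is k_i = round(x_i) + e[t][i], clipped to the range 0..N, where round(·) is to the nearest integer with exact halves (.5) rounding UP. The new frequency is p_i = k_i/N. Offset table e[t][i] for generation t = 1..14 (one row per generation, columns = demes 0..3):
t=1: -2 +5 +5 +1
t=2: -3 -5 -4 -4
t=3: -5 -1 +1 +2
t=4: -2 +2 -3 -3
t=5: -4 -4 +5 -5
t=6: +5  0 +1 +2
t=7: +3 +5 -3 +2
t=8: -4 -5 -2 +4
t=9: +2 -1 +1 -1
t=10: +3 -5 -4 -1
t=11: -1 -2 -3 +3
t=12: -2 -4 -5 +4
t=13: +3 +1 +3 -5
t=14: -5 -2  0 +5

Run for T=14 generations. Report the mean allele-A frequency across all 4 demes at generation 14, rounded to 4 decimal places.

0.6702

t=0: k=[94 94 94 0]
t=1: x=[94.0000 94.0000 85.0700 8.9300] k=[94 94 90 10]
t=2: x=[94.0000 93.6200 82.7800 17.6000] k=[94 89 79 14]
t=3: x=[93.5250 88.5250 73.7750 20.1750] k=[89 88 75 22]
t=4: x=[88.9050 86.8600 71.2000 27.0350] k=[87 89 68 24]
t=5: x=[87.1900 86.8150 65.8150 28.1800] k=[83 83 71 23]
t=6: x=[83.0000 81.8600 67.5800 27.5600] k=[88 82 69 30]
t=7: x=[87.4300 81.3350 66.5300 33.7050] k=[90 86 64 36]
t=8: x=[89.6200 84.2900 63.4300 38.6600] k=[86 79 61 43]
t=9: x=[85.3350 77.9550 61.0000 44.7100] k=[87 77 62 44]
t=10: x=[86.0500 76.5250 61.7150 45.7100] k=[89 72 58 45]
t=11: x=[87.3850 72.2850 58.0950 46.2350] k=[86 70 55 49]
t=12: x=[84.4800 70.0950 55.8550 49.5700] k=[82 66 51 54]
t=13: x=[80.4800 66.0950 52.7100 53.7150] k=[83 67 56 49]
t=14: x=[81.4800 67.4750 56.3800 49.6650] k=[76 65 56 55]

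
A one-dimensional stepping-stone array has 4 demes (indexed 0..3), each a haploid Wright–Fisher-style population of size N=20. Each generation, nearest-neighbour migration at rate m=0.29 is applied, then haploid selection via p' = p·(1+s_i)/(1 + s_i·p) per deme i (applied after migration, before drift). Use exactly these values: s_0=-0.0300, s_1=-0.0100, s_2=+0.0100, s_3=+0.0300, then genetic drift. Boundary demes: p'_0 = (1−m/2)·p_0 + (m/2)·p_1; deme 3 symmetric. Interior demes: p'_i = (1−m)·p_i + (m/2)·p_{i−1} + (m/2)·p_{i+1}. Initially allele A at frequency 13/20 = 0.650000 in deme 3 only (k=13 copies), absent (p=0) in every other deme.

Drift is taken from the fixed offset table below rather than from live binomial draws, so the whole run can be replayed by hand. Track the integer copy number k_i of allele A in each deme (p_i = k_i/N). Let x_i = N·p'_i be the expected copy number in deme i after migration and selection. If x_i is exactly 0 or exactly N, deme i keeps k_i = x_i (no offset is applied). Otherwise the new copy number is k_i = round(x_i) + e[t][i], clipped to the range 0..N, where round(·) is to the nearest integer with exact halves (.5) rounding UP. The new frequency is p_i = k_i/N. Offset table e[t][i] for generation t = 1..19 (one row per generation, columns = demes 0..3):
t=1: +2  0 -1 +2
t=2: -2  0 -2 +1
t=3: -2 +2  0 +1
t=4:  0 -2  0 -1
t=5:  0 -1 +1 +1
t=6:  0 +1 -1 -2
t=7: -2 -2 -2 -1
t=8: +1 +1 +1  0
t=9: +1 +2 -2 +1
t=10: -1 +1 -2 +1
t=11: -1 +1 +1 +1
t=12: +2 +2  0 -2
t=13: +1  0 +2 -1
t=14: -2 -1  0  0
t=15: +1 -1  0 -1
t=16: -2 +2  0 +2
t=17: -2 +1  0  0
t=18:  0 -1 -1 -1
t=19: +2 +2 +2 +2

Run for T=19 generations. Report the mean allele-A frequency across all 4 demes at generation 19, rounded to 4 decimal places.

0.2000

t=0: k=[0 0 0 13]
t=1: x=[0.0000 0.0000 1.9021 11.2607] k=[0 0 1 13]
t=2: x=[0.0000 0.1436 2.6176 11.4052] k=[0 0 1 12]
t=3: x=[0.0000 0.1436 2.4715 10.5525] k=[0 2 2 12]
t=4: x=[0.2814 1.6943 3.4785 10.6972] k=[0 0 3 10]
t=5: x=[0.0000 0.4307 3.6093 9.1315] k=[0 0 5 10]
t=6: x=[0.0000 0.7180 5.0374 9.4222] k=[0 2 4 7]
t=7: x=[0.2814 1.9820 4.1778 6.6960] k=[0 0 2 6]
t=8: x=[0.0000 0.2871 2.3103 5.5376] k=[0 1 3 6]
t=9: x=[0.1407 1.1342 3.1715 5.6845] k=[1 3 1 7]
t=10: x=[1.2537 2.3987 2.1792 6.2564] k=[0 3 0 7]
t=11: x=[0.4222 2.1109 1.4634 6.1097] k=[0 3 2 7]
t=12: x=[0.4222 2.3987 2.8945 6.4030] k=[2 4 3 4]
t=13: x=[2.2290 3.5357 3.3174 3.9478] k=[3 4 5 3]
t=14: x=[3.0651 3.9679 4.6002 3.3721] k=[1 3 5 3]
t=15: x=[1.2537 2.9745 4.4544 3.3721] k=[2 2 4 2]
t=16: x=[1.9458 2.2697 3.4483 2.3506] k=[0 4 3 4]
t=17: x=[0.5631 3.2476 3.3174 3.9478] k=[0 4 3 4]
t=18: x=[0.5631 3.2476 3.3174 3.9478] k=[1 2 2 3]
t=19: x=[1.1126 1.8382 2.1641 2.9281] k=[3 4 4 5]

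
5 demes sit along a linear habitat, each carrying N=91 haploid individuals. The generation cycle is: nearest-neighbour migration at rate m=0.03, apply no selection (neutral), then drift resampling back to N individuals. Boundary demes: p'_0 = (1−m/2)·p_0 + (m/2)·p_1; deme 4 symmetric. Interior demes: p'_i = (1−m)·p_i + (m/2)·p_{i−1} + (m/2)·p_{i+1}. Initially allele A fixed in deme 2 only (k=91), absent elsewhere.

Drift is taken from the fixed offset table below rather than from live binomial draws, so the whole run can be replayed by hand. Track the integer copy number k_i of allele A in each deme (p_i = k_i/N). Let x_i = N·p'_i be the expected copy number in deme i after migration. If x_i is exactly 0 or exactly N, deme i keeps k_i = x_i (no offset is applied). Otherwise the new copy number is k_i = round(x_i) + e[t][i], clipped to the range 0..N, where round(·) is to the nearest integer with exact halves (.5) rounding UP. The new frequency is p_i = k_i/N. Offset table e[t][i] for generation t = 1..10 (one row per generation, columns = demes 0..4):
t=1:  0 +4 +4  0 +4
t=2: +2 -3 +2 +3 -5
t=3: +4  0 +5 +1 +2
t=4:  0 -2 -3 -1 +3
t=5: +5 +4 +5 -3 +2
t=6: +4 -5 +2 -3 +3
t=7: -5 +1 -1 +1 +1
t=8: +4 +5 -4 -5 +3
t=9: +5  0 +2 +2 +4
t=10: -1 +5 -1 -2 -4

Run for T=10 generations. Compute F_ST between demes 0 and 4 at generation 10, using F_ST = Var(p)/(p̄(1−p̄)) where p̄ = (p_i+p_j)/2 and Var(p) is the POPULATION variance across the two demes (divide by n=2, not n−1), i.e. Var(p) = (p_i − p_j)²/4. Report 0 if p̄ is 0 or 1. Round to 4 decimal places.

0.0033

t=0: k=[0 0 91 0 0]
t=1: x=[0.0000 1.3650 88.2700 1.3650 0.0000] k=[0 5 91 1 0]
t=2: x=[0.0750 6.2150 88.3600 2.3350 0.0150] k=[2 3 90 5 0]
t=3: x=[2.0150 4.2900 87.4200 6.2000 0.0750] k=[6 4 91 7 2]
t=4: x=[5.9700 5.3350 88.4350 8.1850 2.0750] k=[6 3 85 7 5]
t=5: x=[5.9550 4.2750 82.6000 8.1400 5.0300] k=[11 8 88 5 7]
t=6: x=[10.9550 9.2450 85.5550 6.2750 6.9700] k=[15 4 88 3 10]
t=7: x=[14.8350 5.4250 85.4650 4.3800 9.8950] k=[10 6 84 5 11]
t=8: x=[9.9400 7.2300 81.6450 6.2750 10.9100] k=[14 12 78 1 14]
t=9: x=[13.9700 13.0200 75.8550 2.3500 13.8050] k=[19 13 78 4 18]
t=10: x=[18.9100 14.0650 75.9150 5.3200 17.7900] k=[18 19 75 3 14]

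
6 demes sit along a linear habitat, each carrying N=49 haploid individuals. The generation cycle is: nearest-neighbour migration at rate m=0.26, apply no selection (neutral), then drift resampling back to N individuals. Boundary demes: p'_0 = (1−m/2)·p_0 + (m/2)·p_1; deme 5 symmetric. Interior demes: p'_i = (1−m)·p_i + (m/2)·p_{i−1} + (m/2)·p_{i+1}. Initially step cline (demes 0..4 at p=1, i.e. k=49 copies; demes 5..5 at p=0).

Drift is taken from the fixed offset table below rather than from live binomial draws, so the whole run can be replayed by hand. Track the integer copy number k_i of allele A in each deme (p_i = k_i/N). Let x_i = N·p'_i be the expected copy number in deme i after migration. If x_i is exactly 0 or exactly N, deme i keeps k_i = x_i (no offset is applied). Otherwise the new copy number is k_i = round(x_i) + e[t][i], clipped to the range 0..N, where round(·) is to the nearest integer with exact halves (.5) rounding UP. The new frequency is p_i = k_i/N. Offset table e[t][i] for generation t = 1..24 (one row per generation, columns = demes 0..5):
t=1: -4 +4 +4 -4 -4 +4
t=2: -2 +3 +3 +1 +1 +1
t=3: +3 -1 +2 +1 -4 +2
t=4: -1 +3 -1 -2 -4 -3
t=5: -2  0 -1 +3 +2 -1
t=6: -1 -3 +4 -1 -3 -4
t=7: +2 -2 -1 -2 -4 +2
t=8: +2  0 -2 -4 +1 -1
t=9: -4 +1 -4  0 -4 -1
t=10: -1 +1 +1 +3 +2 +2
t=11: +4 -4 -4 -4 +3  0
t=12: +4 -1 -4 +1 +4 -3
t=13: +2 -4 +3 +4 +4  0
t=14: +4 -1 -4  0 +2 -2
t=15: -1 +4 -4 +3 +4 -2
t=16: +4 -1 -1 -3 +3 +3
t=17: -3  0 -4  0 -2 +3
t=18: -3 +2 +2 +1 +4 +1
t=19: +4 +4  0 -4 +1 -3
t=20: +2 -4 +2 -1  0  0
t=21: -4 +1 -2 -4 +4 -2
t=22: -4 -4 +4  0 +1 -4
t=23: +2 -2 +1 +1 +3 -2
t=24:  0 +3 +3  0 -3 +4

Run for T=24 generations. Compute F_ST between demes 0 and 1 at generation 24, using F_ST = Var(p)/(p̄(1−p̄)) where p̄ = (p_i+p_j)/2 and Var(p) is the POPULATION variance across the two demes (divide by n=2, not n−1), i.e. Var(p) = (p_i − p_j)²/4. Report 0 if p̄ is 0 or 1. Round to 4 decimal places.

0.0000

t=0: k=[49 49 49 49 49 0]
t=1: x=[49.0000 49.0000 49.0000 49.0000 42.6300 6.3700] k=[49 49 49 49 39 10]
t=2: x=[49.0000 49.0000 49.0000 47.7000 36.5300 13.7700] k=[49 49 49 49 38 15]
t=3: x=[49.0000 49.0000 49.0000 47.5700 36.4400 17.9900] k=[49 49 49 49 32 20]
t=4: x=[49.0000 49.0000 49.0000 46.7900 32.6500 21.5600] k=[49 49 49 45 29 19]
t=5: x=[49.0000 49.0000 48.4800 43.4400 29.7800 20.3000] k=[49 49 47 46 32 19]
t=6: x=[49.0000 48.7400 47.1300 44.3100 32.1300 20.6900] k=[49 46 49 43 29 17]
t=7: x=[48.6100 46.7800 47.8300 41.9600 29.2600 18.5600] k=[49 45 47 40 25 21]
t=8: x=[48.4800 45.7800 45.8300 38.9600 26.4300 21.5200] k=[49 46 44 35 27 21]
t=9: x=[48.6100 46.1300 43.0900 35.1300 27.2600 21.7800] k=[45 47 39 35 23 21]
t=10: x=[45.2600 45.7000 39.5200 33.9600 24.3000 21.2600] k=[44 47 41 37 26 23]
t=11: x=[44.3900 45.8300 41.2600 36.0900 27.0400 23.3900] k=[48 42 37 32 30 23]
t=12: x=[47.2200 42.1300 37.0000 32.3900 29.3500 23.9100] k=[49 41 33 33 33 21]
t=13: x=[47.9600 41.0000 34.0400 33.0000 31.4400 22.5600] k=[49 37 37 37 35 23]
t=14: x=[47.4400 38.5600 37.0000 36.7400 33.7000 24.5600] k=[49 38 33 37 36 23]
t=15: x=[47.5700 38.7800 34.1700 36.3500 34.4400 24.6900] k=[47 43 30 39 38 23]
t=16: x=[46.4800 41.8300 32.8600 37.7000 36.1800 24.9500] k=[49 41 32 35 39 28]
t=17: x=[47.9600 40.8700 33.5600 35.1300 37.0500 29.4300] k=[45 41 30 35 35 32]
t=18: x=[44.4800 40.0900 32.0800 34.3500 34.6100 32.3900] k=[41 42 34 35 39 33]
t=19: x=[41.1300 40.8300 35.1700 35.3900 37.7000 33.7800] k=[45 45 35 31 39 31]
t=20: x=[45.0000 43.7000 35.7800 32.5600 36.9200 32.0400] k=[47 40 38 32 37 32]
t=21: x=[46.0900 40.6500 37.4800 33.4300 35.7000 32.6500] k=[42 42 35 29 40 31]
t=22: x=[42.0000 41.0900 35.1300 31.2100 37.4000 32.1700] k=[38 37 39 31 38 28]
t=23: x=[37.8700 37.3900 37.7000 32.9500 35.7900 29.3000] k=[40 35 39 34 39 27]
t=24: x=[39.3500 36.1700 37.8300 35.3000 36.7900 28.5600] k=[39 39 41 35 34 33]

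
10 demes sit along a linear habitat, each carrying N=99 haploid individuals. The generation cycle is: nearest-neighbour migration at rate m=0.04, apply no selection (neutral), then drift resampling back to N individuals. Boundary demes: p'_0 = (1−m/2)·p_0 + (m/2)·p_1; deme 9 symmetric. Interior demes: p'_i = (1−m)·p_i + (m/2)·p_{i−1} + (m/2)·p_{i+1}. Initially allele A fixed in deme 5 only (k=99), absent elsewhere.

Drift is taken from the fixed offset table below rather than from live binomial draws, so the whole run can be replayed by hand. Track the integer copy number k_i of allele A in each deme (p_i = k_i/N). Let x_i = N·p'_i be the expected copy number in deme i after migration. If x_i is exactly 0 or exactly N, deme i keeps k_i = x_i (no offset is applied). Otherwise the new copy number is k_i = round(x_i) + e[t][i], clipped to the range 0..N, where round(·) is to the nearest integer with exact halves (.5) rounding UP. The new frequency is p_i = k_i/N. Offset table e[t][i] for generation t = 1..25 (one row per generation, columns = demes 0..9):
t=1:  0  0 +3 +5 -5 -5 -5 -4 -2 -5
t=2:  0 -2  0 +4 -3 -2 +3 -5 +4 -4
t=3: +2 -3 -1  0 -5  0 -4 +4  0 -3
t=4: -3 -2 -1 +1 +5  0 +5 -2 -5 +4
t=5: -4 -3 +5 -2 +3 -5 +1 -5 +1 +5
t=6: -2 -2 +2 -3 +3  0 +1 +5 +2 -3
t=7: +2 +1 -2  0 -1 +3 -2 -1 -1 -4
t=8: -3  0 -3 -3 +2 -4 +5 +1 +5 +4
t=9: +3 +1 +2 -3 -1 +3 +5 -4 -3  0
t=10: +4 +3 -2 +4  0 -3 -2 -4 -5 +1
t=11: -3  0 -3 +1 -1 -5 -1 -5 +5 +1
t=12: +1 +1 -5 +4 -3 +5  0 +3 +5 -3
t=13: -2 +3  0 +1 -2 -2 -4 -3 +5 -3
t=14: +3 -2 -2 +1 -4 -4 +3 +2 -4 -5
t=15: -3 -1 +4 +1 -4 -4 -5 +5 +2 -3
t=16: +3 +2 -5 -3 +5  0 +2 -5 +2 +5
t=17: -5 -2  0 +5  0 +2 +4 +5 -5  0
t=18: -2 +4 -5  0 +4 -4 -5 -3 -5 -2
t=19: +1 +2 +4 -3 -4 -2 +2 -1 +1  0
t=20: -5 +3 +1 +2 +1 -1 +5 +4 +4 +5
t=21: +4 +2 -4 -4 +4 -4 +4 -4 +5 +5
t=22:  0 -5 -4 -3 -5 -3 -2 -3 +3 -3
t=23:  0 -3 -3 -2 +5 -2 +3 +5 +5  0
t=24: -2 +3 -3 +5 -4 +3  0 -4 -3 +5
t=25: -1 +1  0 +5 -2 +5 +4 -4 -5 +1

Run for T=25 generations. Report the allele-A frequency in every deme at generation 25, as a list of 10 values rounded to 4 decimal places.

[0.0101, 0.0404, 0.0000, 0.1414, 0.1515, 0.3131, 0.3232, 0.0303, 0.1414, 0.1616]

t=0: k=[0 0 0 0 0 99 0 0 0 0]
t=1: x=[0.0000 0.0000 0.0000 0.0000 1.9800 95.0400 1.9800 0.0000 0.0000 0.0000] k=[0 0 0 0 0 90 0 0 0 0]
t=2: x=[0.0000 0.0000 0.0000 0.0000 1.8000 86.4000 1.8000 0.0000 0.0000 0.0000] k=[0 0 0 0 0 84 5 0 0 0]
t=3: x=[0.0000 0.0000 0.0000 0.0000 1.6800 80.7400 6.4800 0.1000 0.0000 0.0000] k=[0 0 0 0 0 81 2 4 0 0]
t=4: x=[0.0000 0.0000 0.0000 0.0000 1.6200 77.8000 3.6200 3.8800 0.0800 0.0000] k=[0 0 0 0 7 78 9 2 0 0]
t=5: x=[0.0000 0.0000 0.0000 0.1400 8.2800 75.2000 10.2400 2.1000 0.0400 0.0000] k=[0 0 0 0 11 70 11 0 1 0]
t=6: x=[0.0000 0.0000 0.0000 0.2200 11.9600 67.6400 11.9600 0.2400 0.9600 0.0200] k=[0 0 0 0 15 68 13 5 3 0]
t=7: x=[0.0000 0.0000 0.0000 0.3000 15.7600 65.8400 13.9400 5.1200 2.9800 0.0600] k=[0 0 0 0 15 69 12 4 2 0]
t=8: x=[0.0000 0.0000 0.0000 0.3000 15.7800 66.7800 12.9800 4.1200 2.0000 0.0400] k=[0 0 0 0 18 63 18 5 7 4]
t=9: x=[0.0000 0.0000 0.0000 0.3600 18.5400 61.2000 18.6400 5.3000 6.9000 4.0600] k=[0 0 0 0 18 64 24 1 4 4]
t=10: x=[0.0000 0.0000 0.0000 0.3600 18.5600 62.2800 24.3400 1.5200 3.9400 4.0000] k=[0 0 0 4 19 59 22 0 0 5]
t=11: x=[0.0000 0.0000 0.0800 4.2200 19.5000 57.4600 22.3000 0.4400 0.1000 4.9000] k=[0 0 0 5 19 52 21 0 5 6]
t=12: x=[0.0000 0.0000 0.1000 5.1800 19.3800 50.7200 21.2000 0.5200 4.9200 5.9800] k=[0 0 0 9 16 56 21 4 10 3]
t=13: x=[0.0000 0.0000 0.1800 8.9600 16.6600 54.5000 21.3600 4.4600 9.7400 3.1400] k=[0 0 0 10 15 53 17 1 15 0]
t=14: x=[0.0000 0.0000 0.2000 9.9000 15.6600 51.5200 17.4000 1.6000 14.4200 0.3000] k=[0 0 0 11 12 48 20 4 10 0]
t=15: x=[0.0000 0.0000 0.2200 10.8000 12.7000 46.7200 20.2400 4.4400 9.6800 0.2000] k=[0 0 4 12 9 43 15 9 12 0]
t=16: x=[0.0000 0.0800 4.0800 11.7800 9.7400 41.7600 15.4400 9.1800 11.7000 0.2400] k=[0 2 0 9 15 42 17 4 14 5]
t=17: x=[0.0400 1.9200 0.2200 8.9400 15.4200 40.9600 17.2400 4.4600 13.6200 5.1800] k=[0 0 0 14 15 43 21 9 9 5]
t=18: x=[0.0000 0.0000 0.2800 13.7400 15.5400 42.0000 21.2000 9.2400 8.9200 5.0800] k=[0 0 0 14 20 38 16 6 4 3]
t=19: x=[0.0000 0.0000 0.2800 13.8400 20.2400 37.2000 16.2400 6.1600 4.0200 3.0200] k=[0 0 4 11 16 35 18 5 5 3]
t=20: x=[0.0000 0.0800 4.0600 10.9600 16.2800 34.2800 18.0800 5.2600 4.9600 3.0400] k=[0 3 5 13 17 33 23 9 9 8]
t=21: x=[0.0600 2.9800 5.1200 12.9200 17.2400 32.4800 22.9200 9.2800 8.9800 8.0200] k=[4 5 1 9 21 28 27 5 14 13]
t=22: x=[4.0200 4.9000 1.2400 9.0800 20.9000 27.8400 26.5800 5.6200 13.8000 13.0200] k=[4 0 0 6 16 25 25 3 17 10]
t=23: x=[3.9200 0.0800 0.1200 6.0800 15.9800 24.8200 24.5600 3.7200 16.5800 10.1400] k=[4 0 0 4 21 23 28 9 22 10]
t=24: x=[3.9200 0.0800 0.0800 4.2600 20.7000 23.0600 27.5200 9.6400 21.5000 10.2400] k=[2 3 0 9 17 26 28 6 19 15]
t=25: x=[2.0200 2.9200 0.2400 8.9800 17.0200 25.8600 27.5200 6.7000 18.6600 15.0800] k=[1 4 0 14 15 31 32 3 14 16]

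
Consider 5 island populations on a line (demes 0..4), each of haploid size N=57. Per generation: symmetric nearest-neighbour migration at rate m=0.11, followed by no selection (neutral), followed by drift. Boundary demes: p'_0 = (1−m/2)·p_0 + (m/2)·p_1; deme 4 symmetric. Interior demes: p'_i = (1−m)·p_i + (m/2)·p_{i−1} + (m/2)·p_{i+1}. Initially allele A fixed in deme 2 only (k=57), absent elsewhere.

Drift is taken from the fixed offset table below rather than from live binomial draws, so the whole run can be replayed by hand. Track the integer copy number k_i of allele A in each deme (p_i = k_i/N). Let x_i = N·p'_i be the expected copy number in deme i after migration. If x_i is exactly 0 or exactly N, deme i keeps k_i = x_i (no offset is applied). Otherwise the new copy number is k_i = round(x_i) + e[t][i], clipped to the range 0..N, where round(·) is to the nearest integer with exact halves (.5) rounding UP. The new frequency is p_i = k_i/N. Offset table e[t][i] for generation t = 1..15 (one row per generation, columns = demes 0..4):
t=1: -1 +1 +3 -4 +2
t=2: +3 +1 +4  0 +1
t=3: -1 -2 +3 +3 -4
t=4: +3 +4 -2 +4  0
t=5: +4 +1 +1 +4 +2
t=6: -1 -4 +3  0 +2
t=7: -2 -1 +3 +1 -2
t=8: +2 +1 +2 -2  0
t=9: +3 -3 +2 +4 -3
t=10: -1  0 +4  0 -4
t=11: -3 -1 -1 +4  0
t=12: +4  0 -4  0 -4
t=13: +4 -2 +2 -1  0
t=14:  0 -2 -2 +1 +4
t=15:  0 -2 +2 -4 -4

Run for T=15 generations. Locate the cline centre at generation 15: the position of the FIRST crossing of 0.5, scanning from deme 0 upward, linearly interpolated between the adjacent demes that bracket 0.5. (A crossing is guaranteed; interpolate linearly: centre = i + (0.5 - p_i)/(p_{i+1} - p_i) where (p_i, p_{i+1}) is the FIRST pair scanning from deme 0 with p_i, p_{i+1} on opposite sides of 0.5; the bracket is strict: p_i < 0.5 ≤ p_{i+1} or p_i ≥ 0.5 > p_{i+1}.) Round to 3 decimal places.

1.917

t=0: k=[0 0 57 0 0]
t=1: x=[0.0000 3.1350 50.7300 3.1350 0.0000] k=[0 4 54 0 0]
t=2: x=[0.2200 6.5300 48.2800 2.9700 0.0000] k=[3 8 52 3 0]
t=3: x=[3.2750 10.1450 46.8850 5.5300 0.1650] k=[2 8 50 9 0]
t=4: x=[2.3300 9.9800 45.4350 10.7600 0.4950] k=[5 14 43 15 0]
t=5: x=[5.4950 15.1000 39.8650 15.7150 0.8250] k=[9 16 41 20 3]
t=6: x=[9.3850 16.9900 38.4700 20.2200 3.9350] k=[8 13 41 20 6]
t=7: x=[8.2750 14.2650 38.3050 20.3850 6.7700] k=[6 13 41 21 5]
t=8: x=[6.3850 14.1550 38.3600 21.2200 5.8800] k=[8 15 40 19 6]
t=9: x=[8.3850 15.9900 37.4700 19.4400 6.7150] k=[11 13 39 23 4]
t=10: x=[11.1100 14.3200 36.6900 22.8350 5.0450] k=[10 14 41 23 1]
t=11: x=[10.2200 15.2650 38.5250 22.7800 2.2100] k=[7 14 38 27 2]
t=12: x=[7.3850 14.9350 36.0750 26.2300 3.3750] k=[11 15 32 26 0]
t=13: x=[11.2200 15.7150 30.7350 24.9000 1.4300] k=[15 14 33 24 1]
t=14: x=[14.9450 15.1000 31.4600 23.2300 2.2650] k=[15 13 29 24 6]
t=15: x=[14.8900 13.9900 27.8450 23.2850 6.9900] k=[15 12 30 19 3]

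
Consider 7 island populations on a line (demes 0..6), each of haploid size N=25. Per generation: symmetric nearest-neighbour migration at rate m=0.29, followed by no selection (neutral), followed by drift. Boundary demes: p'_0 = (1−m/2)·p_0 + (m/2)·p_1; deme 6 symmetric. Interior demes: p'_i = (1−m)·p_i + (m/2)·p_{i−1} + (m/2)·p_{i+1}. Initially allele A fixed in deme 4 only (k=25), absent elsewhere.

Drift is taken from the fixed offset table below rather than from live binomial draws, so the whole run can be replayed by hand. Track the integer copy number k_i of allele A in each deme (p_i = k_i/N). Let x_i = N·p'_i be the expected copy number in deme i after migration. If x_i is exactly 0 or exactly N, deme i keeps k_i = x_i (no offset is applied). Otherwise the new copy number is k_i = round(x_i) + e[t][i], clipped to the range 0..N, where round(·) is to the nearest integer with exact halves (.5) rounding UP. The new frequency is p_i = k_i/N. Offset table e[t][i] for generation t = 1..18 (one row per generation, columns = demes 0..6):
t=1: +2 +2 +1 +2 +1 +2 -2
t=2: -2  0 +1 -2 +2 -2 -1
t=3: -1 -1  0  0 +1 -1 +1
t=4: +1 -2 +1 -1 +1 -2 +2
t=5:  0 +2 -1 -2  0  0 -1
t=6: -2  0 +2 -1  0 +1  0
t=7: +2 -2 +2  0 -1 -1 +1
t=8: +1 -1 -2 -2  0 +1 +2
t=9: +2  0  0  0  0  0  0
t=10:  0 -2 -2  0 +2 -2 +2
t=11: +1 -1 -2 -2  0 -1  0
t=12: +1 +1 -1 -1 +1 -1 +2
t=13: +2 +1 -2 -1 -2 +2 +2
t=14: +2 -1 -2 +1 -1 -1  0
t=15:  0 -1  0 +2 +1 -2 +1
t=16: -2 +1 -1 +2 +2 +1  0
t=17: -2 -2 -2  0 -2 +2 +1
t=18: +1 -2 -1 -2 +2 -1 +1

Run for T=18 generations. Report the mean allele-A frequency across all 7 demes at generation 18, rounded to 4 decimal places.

t=0: k=[0 0 0 0 25 0 0]
t=1: x=[0.0000 0.0000 0.0000 3.6250 17.7500 3.6250 0.0000] k=[0 0 0 6 19 6 0]
t=2: x=[0.0000 0.0000 0.8700 7.0150 15.2300 7.0150 0.8700] k=[0 0 2 5 17 5 0]
t=3: x=[0.0000 0.2900 2.1450 6.3050 13.5200 6.0150 0.7250] k=[0 0 2 6 15 5 2]
t=4: x=[0.0000 0.2900 2.2900 6.7250 12.2450 6.0150 2.4350] k=[0 0 3 6 13 4 4]
t=5: x=[0.0000 0.4350 3.0000 6.5800 10.6800 5.3050 4.0000] k=[0 2 2 5 11 5 3]
t=6: x=[0.2900 1.7100 2.4350 5.4350 9.2600 5.5800 3.2900] k=[0 2 4 4 9 7 3]
t=7: x=[0.2900 2.0000 3.7100 4.7250 7.9850 6.7100 3.5800] k=[2 0 6 5 7 6 5]
t=8: x=[1.7100 1.1600 4.9850 5.4350 6.5650 6.0000 5.1450] k=[3 0 3 3 7 7 7]
t=9: x=[2.5650 0.8700 2.5650 3.5800 6.4200 7.0000 7.0000] k=[5 1 3 4 6 7 7]
t=10: x=[4.4200 1.8700 2.8550 4.1450 5.8550 6.8550 7.0000] k=[4 0 1 4 8 5 9]
t=11: x=[3.4200 0.7250 1.2900 4.1450 6.9850 6.0150 8.4200] k=[4 0 0 2 7 5 8]
t=12: x=[3.4200 0.5800 0.2900 2.4350 5.9850 5.7250 7.5650] k=[4 2 0 1 7 5 10]
t=13: x=[3.7100 2.0000 0.4350 1.7250 5.8400 6.0150 9.2750] k=[6 3 0 1 4 8 11]
t=14: x=[5.5650 3.0000 0.5800 1.2900 4.1450 7.8550 10.5650] k=[8 2 0 2 3 7 11]
t=15: x=[7.1300 2.5800 0.5800 1.8550 3.4350 7.0000 10.4200] k=[7 2 1 4 4 5 11]
t=16: x=[6.2750 2.5800 1.5800 3.5650 4.1450 5.7250 10.1300] k=[4 4 1 6 6 7 10]
t=17: x=[4.0000 3.5650 2.1600 5.2750 6.1450 7.2900 9.5650] k=[2 2 0 5 4 9 11]
t=18: x=[2.0000 1.7100 1.0150 4.1300 4.8700 8.5650 10.7100] k=[3 0 0 2 7 8 12]

0.1829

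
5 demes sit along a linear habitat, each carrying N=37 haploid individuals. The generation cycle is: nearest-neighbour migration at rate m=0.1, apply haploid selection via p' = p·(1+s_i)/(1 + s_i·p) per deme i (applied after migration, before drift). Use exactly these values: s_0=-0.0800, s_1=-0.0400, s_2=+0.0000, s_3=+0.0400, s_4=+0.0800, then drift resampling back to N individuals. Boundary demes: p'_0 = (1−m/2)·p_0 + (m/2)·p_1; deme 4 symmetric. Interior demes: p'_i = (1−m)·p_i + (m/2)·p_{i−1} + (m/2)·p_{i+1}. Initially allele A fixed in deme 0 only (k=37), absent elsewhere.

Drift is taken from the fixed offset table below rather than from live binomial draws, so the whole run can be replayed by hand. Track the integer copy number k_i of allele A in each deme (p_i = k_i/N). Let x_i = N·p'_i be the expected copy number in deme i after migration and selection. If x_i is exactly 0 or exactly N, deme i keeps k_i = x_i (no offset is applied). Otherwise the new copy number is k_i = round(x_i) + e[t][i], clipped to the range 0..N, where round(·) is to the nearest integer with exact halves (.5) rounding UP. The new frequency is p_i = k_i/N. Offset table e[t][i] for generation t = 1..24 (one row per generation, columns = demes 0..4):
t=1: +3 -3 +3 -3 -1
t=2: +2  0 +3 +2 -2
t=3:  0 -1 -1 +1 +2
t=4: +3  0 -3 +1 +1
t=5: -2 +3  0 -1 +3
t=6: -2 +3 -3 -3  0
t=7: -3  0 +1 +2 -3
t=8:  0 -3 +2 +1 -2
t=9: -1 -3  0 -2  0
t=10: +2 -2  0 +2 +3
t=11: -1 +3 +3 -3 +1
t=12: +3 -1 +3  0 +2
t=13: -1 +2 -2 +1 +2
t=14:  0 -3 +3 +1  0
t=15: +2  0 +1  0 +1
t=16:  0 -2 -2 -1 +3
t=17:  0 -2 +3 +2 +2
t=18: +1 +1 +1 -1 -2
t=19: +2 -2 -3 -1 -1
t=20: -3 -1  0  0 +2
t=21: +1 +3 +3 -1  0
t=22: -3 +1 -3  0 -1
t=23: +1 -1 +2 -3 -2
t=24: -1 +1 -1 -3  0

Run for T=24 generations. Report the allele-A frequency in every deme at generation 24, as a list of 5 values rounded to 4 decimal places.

[0.1892, 0.2432, 0.2432, 0.0541, 0.1892]

t=0: k=[37 0 0 0 0]
t=1: x=[34.9978 1.7796 0.0000 0.0000 0.0000] k=[37 0 0 0 0]
t=2: x=[34.9978 1.7796 0.0000 0.0000 0.0000] k=[37 2 0 0 0]
t=3: x=[35.1056 3.5179 0.1000 0.0000 0.0000] k=[35 3 0 0 0]
t=4: x=[33.1198 4.2927 0.1500 0.0000 0.0000] k=[36 4 0 0 0]
t=5: x=[34.1911 5.2144 0.2000 0.0000 0.0000] k=[32 8 0 0 0]
t=6: x=[30.3577 8.5291 0.4000 0.0000 0.0000] k=[28 12 0 0 0]
t=7: x=[26.5876 11.8685 0.6000 0.0000 0.0000] k=[24 12 2 0 0]
t=8: x=[22.6752 11.7700 2.4000 0.1040 0.0000] k=[23 9 4 1 0]
t=9: x=[21.5553 9.1656 4.1000 1.1426 0.0540] k=[21 6 4 0 0]
t=10: x=[19.4830 6.4302 3.9000 0.2080 0.0000] k=[21 4 4 2 0]
t=11: x=[19.3824 4.6805 3.9000 2.0755 0.1080] k=[18 8 7 0 1]
t=12: x=[16.7331 8.1868 6.7000 0.4158 1.0239] k=[20 7 10 0 3]
t=13: x=[18.5793 7.5517 9.3500 0.6755 3.0591] k=[18 10 7 2 5]
t=14: x=[16.8325 9.9503 6.9000 2.4895 5.1836] k=[17 7 10 3 5]
t=15: x=[15.7416 7.4052 9.5000 3.5747 5.2365] k=[18 7 11 4 6]
t=16: x=[16.6835 7.5029 10.4500 4.6058 6.2917] k=[17 6 8 4 9]
t=17: x=[15.6921 6.4302 7.7000 4.6058 9.2745] k=[16 4 11 7 11]
t=18: x=[14.6560 4.7776 10.4500 7.6349 11.3978] k=[16 6 11 7 9]
t=19: x=[14.7545 6.5276 10.5500 7.5326 9.4305] k=[17 5 8 7 8]
t=20: x=[15.6427 5.5545 7.8000 7.3278 8.4409] k=[13 5 8 7 10]
t=21: x=[11.9166 5.3602 7.8000 7.4302 10.4162] k=[13 8 11 6 10]
t=22: x=[12.0625 8.1379 10.6000 6.6615 10.3644] k=[9 9 8 7 9]
t=23: x=[8.4443 8.6759 8.0000 7.3790 9.4305] k=[9 8 10 4 7]
t=24: x=[8.3965 7.8935 9.6000 4.6058 7.2900] k=[7 9 9 2 7]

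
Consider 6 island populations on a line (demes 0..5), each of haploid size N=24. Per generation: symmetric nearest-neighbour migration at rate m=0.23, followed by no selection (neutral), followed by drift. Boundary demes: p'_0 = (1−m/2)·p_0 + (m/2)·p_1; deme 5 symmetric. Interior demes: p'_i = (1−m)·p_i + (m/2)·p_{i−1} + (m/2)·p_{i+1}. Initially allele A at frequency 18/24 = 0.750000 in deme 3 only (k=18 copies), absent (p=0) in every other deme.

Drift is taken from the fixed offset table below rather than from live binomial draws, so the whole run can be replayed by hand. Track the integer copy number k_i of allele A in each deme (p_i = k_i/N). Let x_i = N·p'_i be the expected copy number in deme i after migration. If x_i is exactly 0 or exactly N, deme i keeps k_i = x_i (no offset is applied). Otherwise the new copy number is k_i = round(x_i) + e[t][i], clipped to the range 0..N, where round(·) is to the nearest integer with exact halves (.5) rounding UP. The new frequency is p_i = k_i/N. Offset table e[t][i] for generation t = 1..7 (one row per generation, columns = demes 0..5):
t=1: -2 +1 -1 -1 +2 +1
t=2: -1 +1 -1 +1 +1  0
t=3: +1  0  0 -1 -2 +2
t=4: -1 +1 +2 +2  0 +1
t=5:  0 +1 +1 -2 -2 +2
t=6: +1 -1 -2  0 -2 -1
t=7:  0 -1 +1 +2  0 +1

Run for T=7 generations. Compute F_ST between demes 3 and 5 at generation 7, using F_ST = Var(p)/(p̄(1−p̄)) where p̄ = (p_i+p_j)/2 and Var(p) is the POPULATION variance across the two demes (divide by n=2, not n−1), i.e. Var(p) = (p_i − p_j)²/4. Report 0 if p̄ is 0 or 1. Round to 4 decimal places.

t=0: k=[0 0 0 18 0 0]
t=1: x=[0.0000 0.0000 2.0700 13.8600 2.0700 0.0000] k=[0 0 1 13 4 0]
t=2: x=[0.0000 0.1150 2.2650 10.5850 4.5750 0.4600] k=[0 1 1 12 6 0]
t=3: x=[0.1150 0.8850 2.2650 10.0450 6.0000 0.6900] k=[1 1 2 9 4 3]
t=4: x=[1.0000 1.1150 2.6900 7.6200 4.4600 3.1150] k=[0 2 5 10 4 4]
t=5: x=[0.2300 2.1150 5.2300 8.7350 4.6900 4.0000] k=[0 3 6 7 3 6]
t=6: x=[0.3450 3.0000 5.7700 6.4250 3.8050 5.6550] k=[1 2 4 6 2 5]
t=7: x=[1.1150 2.1150 4.0000 5.3100 2.8050 4.6550] k=[1 1 5 7 3 6]

0.0022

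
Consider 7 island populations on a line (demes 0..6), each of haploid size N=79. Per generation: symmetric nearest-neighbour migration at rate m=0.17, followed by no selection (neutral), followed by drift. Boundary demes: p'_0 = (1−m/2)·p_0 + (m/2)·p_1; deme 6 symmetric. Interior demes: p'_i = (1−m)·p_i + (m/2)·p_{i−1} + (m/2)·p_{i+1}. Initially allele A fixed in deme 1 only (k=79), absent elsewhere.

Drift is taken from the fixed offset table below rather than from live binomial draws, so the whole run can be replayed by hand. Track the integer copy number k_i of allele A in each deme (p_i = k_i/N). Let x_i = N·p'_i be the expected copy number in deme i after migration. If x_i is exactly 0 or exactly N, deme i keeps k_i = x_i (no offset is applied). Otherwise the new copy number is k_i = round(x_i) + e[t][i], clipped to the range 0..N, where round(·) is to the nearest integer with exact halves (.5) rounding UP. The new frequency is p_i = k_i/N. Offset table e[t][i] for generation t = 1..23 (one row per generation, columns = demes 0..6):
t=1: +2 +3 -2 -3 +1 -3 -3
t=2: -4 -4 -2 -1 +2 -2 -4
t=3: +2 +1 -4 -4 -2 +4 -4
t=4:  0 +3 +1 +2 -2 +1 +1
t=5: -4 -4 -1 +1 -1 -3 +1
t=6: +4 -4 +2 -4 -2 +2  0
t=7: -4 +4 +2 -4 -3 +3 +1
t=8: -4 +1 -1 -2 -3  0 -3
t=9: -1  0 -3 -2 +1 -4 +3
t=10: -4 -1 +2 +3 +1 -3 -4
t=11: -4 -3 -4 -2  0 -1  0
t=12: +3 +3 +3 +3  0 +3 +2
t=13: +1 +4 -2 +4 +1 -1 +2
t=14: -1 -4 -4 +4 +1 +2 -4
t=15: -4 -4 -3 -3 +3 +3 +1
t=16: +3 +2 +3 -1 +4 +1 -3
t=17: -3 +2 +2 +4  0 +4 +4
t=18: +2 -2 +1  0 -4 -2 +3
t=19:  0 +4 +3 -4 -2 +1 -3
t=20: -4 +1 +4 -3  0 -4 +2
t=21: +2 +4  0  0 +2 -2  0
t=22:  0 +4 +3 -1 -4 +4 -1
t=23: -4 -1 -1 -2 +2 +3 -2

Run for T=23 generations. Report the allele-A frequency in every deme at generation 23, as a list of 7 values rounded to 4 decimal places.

[0.1392, 0.2785, 0.2405, 0.0759, 0.0886, 0.1266, 0.0506]

t=0: k=[0 79 0 0 0 0 0]
t=1: x=[6.7150 65.5700 6.7150 0.0000 0.0000 0.0000 0.0000] k=[9 69 5 0 0 0 0]
t=2: x=[14.1000 58.4600 10.0150 0.4250 0.0000 0.0000 0.0000] k=[10 54 8 0 0 0 0]
t=3: x=[13.7400 46.3500 11.2300 0.6800 0.0000 0.0000 0.0000] k=[16 47 7 0 0 0 0]
t=4: x=[18.6350 40.9650 9.8050 0.5950 0.0000 0.0000 0.0000] k=[19 44 11 3 0 0 0]
t=5: x=[21.1250 39.0700 13.1250 3.4250 0.2550 0.0000 0.0000] k=[17 35 12 4 0 0 0]
t=6: x=[18.5300 31.5150 13.2750 4.3400 0.3400 0.0000 0.0000] k=[23 28 15 0 0 0 0]
t=7: x=[23.4250 26.4700 14.8300 1.2750 0.0000 0.0000 0.0000] k=[19 30 17 0 0 0 0]
t=8: x=[19.9350 27.9600 16.6600 1.4450 0.0000 0.0000 0.0000] k=[16 29 16 0 0 0 0]
t=9: x=[17.1050 26.7900 15.7450 1.3600 0.0000 0.0000 0.0000] k=[16 27 13 0 0 0 0]
t=10: x=[16.9350 24.8750 13.0850 1.1050 0.0000 0.0000 0.0000] k=[13 24 15 4 0 0 0]
t=11: x=[13.9350 22.3000 14.8300 4.5950 0.3400 0.0000 0.0000] k=[10 19 11 3 0 0 0]
t=12: x=[10.7650 17.5550 11.0000 3.4250 0.2550 0.0000 0.0000] k=[14 21 14 6 0 0 0]
t=13: x=[14.5950 19.8100 13.9150 6.1700 0.5100 0.0000 0.0000] k=[16 24 12 10 2 0 0]
t=14: x=[16.6800 22.3000 12.8500 9.4900 2.5100 0.1700 0.0000] k=[16 18 9 13 4 2 0]
t=15: x=[16.1700 17.0650 10.1050 11.8950 4.5950 2.0000 0.1700] k=[12 13 7 9 8 5 1]
t=16: x=[12.0850 12.4050 7.6800 8.7450 7.8300 4.9150 1.3400] k=[15 14 11 8 12 6 0]
t=17: x=[14.9150 13.8300 11.0000 8.5950 11.1500 6.0000 0.5100] k=[12 16 13 13 11 10 5]
t=18: x=[12.3400 15.4050 13.2550 12.8300 11.0850 9.6600 5.4250] k=[14 13 14 13 7 8 8]
t=19: x=[13.9150 13.1700 13.8300 12.5750 7.5950 7.9150 8.0000] k=[14 17 17 9 6 9 5]
t=20: x=[14.2550 16.7450 16.3200 9.4250 6.5100 8.4050 5.3400] k=[10 18 20 6 7 4 7]
t=21: x=[10.6800 17.4900 18.6400 7.2750 6.6600 4.5100 6.7450] k=[13 21 19 7 9 3 7]
t=22: x=[13.6800 20.1500 18.1500 8.1900 8.3200 3.8500 6.6600] k=[14 24 21 7 4 8 6]
t=23: x=[14.8500 22.8950 20.0650 7.9350 4.5950 7.4900 6.1700] k=[11 22 19 6 7 10 4]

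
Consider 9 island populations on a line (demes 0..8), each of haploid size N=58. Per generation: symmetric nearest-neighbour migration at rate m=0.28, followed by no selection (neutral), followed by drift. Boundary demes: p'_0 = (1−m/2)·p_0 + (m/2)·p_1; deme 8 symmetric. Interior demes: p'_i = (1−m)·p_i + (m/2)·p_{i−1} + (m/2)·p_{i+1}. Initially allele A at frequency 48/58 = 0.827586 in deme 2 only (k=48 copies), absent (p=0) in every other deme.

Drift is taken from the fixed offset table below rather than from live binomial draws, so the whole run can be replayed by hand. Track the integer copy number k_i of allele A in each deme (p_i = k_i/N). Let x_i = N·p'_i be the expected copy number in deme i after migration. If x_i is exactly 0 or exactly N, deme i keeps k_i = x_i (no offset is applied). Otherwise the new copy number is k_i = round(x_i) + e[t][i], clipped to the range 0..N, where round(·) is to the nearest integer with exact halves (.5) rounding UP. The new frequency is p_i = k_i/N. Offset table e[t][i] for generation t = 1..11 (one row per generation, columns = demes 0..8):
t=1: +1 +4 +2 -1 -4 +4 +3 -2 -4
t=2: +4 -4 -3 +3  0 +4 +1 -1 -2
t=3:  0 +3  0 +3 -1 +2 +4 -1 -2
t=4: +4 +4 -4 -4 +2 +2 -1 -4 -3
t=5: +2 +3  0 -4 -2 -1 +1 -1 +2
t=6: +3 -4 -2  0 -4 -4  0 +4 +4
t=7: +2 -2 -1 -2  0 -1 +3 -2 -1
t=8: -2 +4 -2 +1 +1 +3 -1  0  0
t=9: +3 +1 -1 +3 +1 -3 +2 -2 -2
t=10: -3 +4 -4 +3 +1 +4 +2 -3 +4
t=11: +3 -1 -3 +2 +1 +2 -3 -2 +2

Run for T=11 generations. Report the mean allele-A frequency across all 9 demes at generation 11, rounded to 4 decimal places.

0.1418

t=0: k=[0 0 48 0 0 0 0 0 0]
t=1: x=[0.0000 6.7200 34.5600 6.7200 0.0000 0.0000 0.0000 0.0000 0.0000] k=[0 11 37 6 0 0 0 0 0]
t=2: x=[1.5400 13.1000 29.0200 9.5000 0.8400 0.0000 0.0000 0.0000 0.0000] k=[6 9 26 13 1 0 0 0 0]
t=3: x=[6.4200 10.9600 21.8000 13.1400 2.5400 0.1400 0.0000 0.0000 0.0000] k=[6 14 22 16 2 2 0 0 0]
t=4: x=[7.1200 14.0000 20.0400 14.8800 3.9600 1.7200 0.2800 0.0000 0.0000] k=[11 18 16 11 6 4 0 0 0]
t=5: x=[11.9800 16.7400 15.5800 11.0000 6.4200 3.7200 0.5600 0.0000 0.0000] k=[14 20 16 7 4 3 2 0 0]
t=6: x=[14.8400 18.6000 15.3000 7.8400 4.2800 3.0000 1.8600 0.2800 0.0000] k=[18 15 13 8 0 0 2 4 0]
t=7: x=[17.5800 15.1400 12.5800 7.5800 1.1200 0.2800 2.0000 3.1600 0.5600] k=[20 13 12 6 1 0 5 1 0]
t=8: x=[19.0200 13.8400 11.3000 6.1400 1.5600 0.8400 3.7400 1.4200 0.1400] k=[17 18 9 7 3 4 3 1 0]
t=9: x=[17.1400 16.6000 9.9800 6.7200 3.7000 3.7200 2.8600 1.1400 0.1400] k=[20 18 9 10 5 1 5 0 0]
t=10: x=[19.7200 17.0200 10.4000 9.1600 5.1400 2.1200 3.7400 0.7000 0.0000] k=[17 21 6 12 6 6 6 0 0]
t=11: x=[17.5600 18.3400 8.9400 10.3200 6.8400 6.0000 5.1600 0.8400 0.0000] k=[21 17 6 12 8 8 2 0 0]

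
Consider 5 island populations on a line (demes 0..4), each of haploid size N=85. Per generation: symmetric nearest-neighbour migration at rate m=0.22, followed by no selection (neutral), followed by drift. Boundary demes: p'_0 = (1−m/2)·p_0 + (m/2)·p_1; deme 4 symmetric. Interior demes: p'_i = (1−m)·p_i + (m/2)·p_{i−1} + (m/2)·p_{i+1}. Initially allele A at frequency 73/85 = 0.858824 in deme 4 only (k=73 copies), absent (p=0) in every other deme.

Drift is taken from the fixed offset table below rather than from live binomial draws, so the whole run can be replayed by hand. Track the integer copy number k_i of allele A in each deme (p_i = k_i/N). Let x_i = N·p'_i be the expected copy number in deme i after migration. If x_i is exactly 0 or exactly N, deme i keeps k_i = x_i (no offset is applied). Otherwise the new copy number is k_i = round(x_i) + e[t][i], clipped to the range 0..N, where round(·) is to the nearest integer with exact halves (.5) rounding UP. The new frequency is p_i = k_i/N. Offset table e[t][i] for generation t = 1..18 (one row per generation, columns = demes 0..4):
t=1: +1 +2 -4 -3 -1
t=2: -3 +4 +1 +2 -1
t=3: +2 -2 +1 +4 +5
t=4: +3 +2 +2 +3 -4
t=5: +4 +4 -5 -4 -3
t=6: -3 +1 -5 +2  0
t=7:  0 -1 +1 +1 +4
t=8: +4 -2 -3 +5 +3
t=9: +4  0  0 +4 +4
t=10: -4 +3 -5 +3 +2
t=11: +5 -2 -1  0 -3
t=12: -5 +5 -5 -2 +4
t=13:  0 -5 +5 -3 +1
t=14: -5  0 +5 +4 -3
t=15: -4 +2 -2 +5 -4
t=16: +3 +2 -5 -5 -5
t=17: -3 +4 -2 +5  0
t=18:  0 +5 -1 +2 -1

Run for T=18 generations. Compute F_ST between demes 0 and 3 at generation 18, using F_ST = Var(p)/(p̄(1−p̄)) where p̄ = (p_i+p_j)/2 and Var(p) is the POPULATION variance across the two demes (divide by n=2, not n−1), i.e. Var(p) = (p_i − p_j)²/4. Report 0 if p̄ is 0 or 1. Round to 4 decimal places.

0.1612

t=0: k=[0 0 0 0 73]
t=1: x=[0.0000 0.0000 0.0000 8.0300 64.9700] k=[0 0 0 5 64]
t=2: x=[0.0000 0.0000 0.5500 10.9400 57.5100] k=[0 0 2 13 57]
t=3: x=[0.0000 0.2200 2.9900 16.6300 52.1600] k=[0 0 4 21 57]
t=4: x=[0.0000 0.4400 5.4300 23.0900 53.0400] k=[0 2 7 26 49]
t=5: x=[0.2200 2.3300 8.5400 26.4400 46.4700] k=[4 6 4 22 43]
t=6: x=[4.2200 5.5600 6.2000 22.3300 40.6900] k=[1 7 1 24 41]
t=7: x=[1.6600 5.6800 4.1900 23.3400 39.1300] k=[2 5 5 24 43]
t=8: x=[2.3300 4.6700 7.0900 24.0000 40.9100] k=[6 3 4 29 44]
t=9: x=[5.6700 3.4400 6.6400 27.9000 42.3500] k=[10 3 7 32 46]
t=10: x=[9.2300 4.2100 9.3100 30.7900 44.4600] k=[5 7 4 34 46]
t=11: x=[5.2200 6.4500 7.6300 32.0200 44.6800] k=[10 4 7 32 42]
t=12: x=[9.3400 4.9900 9.4200 30.3500 40.9000] k=[4 10 4 28 45]
t=13: x=[4.6600 8.6800 7.3000 27.2300 43.1300] k=[5 4 12 24 44]
t=14: x=[4.8900 4.9900 12.4400 24.8800 41.8000] k=[0 5 17 29 39]
t=15: x=[0.5500 5.7700 17.0000 28.7800 37.9000] k=[0 8 15 34 34]
t=16: x=[0.8800 7.8900 16.3200 31.9100 34.0000] k=[4 10 11 27 29]
t=17: x=[4.6600 9.4500 12.6500 25.4600 28.7800] k=[2 13 11 30 29]
t=18: x=[3.2100 11.5700 13.3100 27.8000 29.1100] k=[3 17 12 30 28]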